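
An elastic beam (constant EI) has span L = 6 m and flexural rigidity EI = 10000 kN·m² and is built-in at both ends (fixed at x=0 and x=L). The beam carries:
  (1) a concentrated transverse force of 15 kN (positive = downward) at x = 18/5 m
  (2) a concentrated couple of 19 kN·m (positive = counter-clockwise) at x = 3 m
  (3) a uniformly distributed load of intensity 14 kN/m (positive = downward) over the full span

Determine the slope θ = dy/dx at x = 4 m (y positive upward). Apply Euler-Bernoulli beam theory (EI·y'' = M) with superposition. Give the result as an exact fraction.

Load 1 — point force P=15 kN at a=18/5 m (b=L-a=12/5):
  θ_1 = Pa²(L-x)(2bL-(3b+a)(L-x))/(2L³EI)  [x>a] = 15·(18/5)²·(6-4)·(2·(12/5)·6-(3·(12/5)+(18/5))·(6-4))/(2·6³·10000) = 81/125000 rad
Load 2 — applied couple M₀=19 kN·m at a=3 m (b=L-a=3):
  θ_2 = (R_Ax²/2 - M_Ax - M₀(x-a))/EI  [x>a] with R_A=19/4, M_A=19/4 = ((19/4)·4²/2 - (19/4)·4 - 19·(4-3))/10000 = 0 rad
Load 3 — uniform load w=14 kN/m over full span:
  θ_3 = -wx(L-x)(L-2x)/(12EI) = -14·4·(6-4)·(6-2·4)/(12·10000) = 7/3750 rad
Superposition: θ = Σ θ_i = 943/375000 rad ≈ 0.002515 rad

θ(4) = 943/375000 rad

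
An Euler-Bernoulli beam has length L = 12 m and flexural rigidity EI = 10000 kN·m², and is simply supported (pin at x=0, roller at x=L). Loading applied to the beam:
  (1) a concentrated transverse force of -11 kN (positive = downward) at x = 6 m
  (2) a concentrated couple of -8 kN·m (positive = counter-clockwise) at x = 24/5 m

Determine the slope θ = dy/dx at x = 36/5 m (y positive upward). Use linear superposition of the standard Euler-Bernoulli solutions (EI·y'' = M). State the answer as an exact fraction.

θ(36/5) = -7/2000 rad

Load 1 — point force P=-11 kN at a=6 m (b=L-a=6):
  θ_1 = -Pa(2L²-6Lx+3x²+a²)/(6LEI)  [x>a] = -(-11)·6·(2·12²-6·12·(36/5)+3·(36/5)²+6²)/(6·12·10000) = -891/250000 rad
Load 2 — applied couple M₀=-8 kN·m at a=24/5 m (b=L-a=36/5):
  θ_2 = (M₀x²/(2L)-M₀(x-a)+C₁)/EI  [x>a] with C₁=M₀(3b²-L²)/(6L)=-32/25 = ((-8)·(36/5)²/(2·12)-(-8)·((36/5)-(24/5))+(-32/25))/10000 = 1/15625 rad
Superposition: θ = Σ θ_i = -7/2000 rad ≈ -0.003500 rad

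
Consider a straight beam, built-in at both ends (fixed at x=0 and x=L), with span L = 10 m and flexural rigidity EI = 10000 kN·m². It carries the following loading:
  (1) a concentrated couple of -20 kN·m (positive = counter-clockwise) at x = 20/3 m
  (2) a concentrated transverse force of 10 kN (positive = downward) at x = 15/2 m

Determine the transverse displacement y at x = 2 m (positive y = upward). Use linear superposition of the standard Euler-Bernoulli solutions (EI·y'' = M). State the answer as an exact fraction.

y(2) = 179/720000 m

Load 1 — applied couple M₀=-20 kN·m at a=20/3 m (b=L-a=10/3):
  y_1 = (R_Ax³/6 - M_Ax²/2)/EI  [x≤a] with R_A=-8/3, M_A=-20/3 = ((-8/3)·2³/6 - (-20/3)·2²/2)/10000 = 11/11250 m
Load 2 — point force P=10 kN at a=15/2 m (b=L-a=5/2):
  y_2 = -Pb²x²(3aL-(3a+b)x)/(6L³EI)  [x≤a] = -10·(5/2)²·2²·(3·(15/2)·10-(3·(15/2)+(5/2))·2)/(6·10³·10000) = -7/9600 m
Superposition: y = Σ y_i = 179/720000 m ≈ 0.000249 m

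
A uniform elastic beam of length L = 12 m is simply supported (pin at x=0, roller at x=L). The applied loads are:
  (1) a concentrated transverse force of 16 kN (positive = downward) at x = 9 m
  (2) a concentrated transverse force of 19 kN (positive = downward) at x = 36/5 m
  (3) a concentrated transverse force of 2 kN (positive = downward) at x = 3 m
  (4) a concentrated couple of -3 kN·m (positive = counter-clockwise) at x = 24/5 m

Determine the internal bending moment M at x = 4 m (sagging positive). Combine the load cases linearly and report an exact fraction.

M(4) = 247/5 kN·m

Load 1 — point force P=16 kN at a=9 m (b=L-a=3):
  M_1 = Pbx/L  [x≤a] = 16·3·4/12 = 16 kN·m
Load 2 — point force P=19 kN at a=36/5 m (b=L-a=24/5):
  M_2 = Pbx/L  [x≤a] = 19·(24/5)·4/12 = 152/5 kN·m
Load 3 — point force P=2 kN at a=3 m (b=L-a=9):
  M_3 = Pa(L-x)/L  [x>a] = 2·3·(12-4)/12 = 4 kN·m
Load 4 — applied couple M₀=-3 kN·m at a=24/5 m (b=L-a=36/5):
  M_4 = M₀x/L  [x≤a] = (-3)·4/12 = -1 kN·m
Superposition: M = Σ M_i = 247/5 kN·m ≈ 49.400000 kN·m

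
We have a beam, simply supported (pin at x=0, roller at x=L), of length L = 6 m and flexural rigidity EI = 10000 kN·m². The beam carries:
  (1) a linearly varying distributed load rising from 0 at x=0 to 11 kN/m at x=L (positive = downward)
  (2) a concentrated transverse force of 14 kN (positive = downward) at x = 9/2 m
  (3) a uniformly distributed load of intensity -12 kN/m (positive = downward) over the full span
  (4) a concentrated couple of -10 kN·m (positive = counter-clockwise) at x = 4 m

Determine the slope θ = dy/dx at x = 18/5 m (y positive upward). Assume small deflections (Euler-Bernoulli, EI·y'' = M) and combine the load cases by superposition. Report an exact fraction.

θ(18/5) = -625777/300000000 rad

Load 1 — triangular load w₀=11 kN/m (0→w₀ over full span):
  θ_1 = -w₀(7L⁴-30L²x²+15x⁴)/(360LEI) = -11·(7·6⁴-30·6²·(18/5)²+15·(18/5)⁴)/(360·6·10000) = 957/781250 rad
Load 2 — point force P=14 kN at a=9/2 m (b=L-a=3/2):
  θ_2 = -Pb(L²-b²-3x²)/(6LEI)  [x≤a] = -14·(3/2)·(6²-(3/2)²-3·(18/5)²)/(6·6·10000) = 1197/4000000 rad
Load 3 — uniform load w=-12 kN/m over full span:
  θ_3 = -w(L³-6Lx²+4x³)/(24EI) = -(-12)·(6³-6·6·(18/5)²+4·(18/5)³)/(24·10000) = -999/312500 rad
Load 4 — applied couple M₀=-10 kN·m at a=4 m (b=L-a=2):
  θ_4 = (M₀x²/(2L)+C₁)/EI  [x≤a] with C₁=M₀(3b²-L²)/(6L)=20/3 = ((-10)·(18/5)²/(2·6)+(20/3))/10000 = -31/75000 rad
Superposition: θ = Σ θ_i = -625777/300000000 rad ≈ -0.002086 rad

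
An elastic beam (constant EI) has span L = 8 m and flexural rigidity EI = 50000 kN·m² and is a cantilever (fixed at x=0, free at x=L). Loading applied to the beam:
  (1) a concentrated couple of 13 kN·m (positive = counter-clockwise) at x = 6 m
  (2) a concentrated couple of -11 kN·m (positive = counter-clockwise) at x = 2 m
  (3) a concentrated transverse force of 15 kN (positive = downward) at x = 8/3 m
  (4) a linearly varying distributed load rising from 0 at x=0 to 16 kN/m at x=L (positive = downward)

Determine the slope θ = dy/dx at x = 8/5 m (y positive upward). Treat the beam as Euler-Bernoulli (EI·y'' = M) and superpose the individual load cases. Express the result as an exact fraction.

θ(8/5) = -59339/5859375 rad

Load 1 — applied couple M₀=13 kN·m at a=6 m (b=L-a=2):
  θ_1 = M₀x/EI  [x≤a] = 13·(8/5)/50000 = 13/31250 rad
Load 2 — applied couple M₀=-11 kN·m at a=2 m (b=L-a=6):
  θ_2 = M₀x/EI  [x≤a] = (-11)·(8/5)/50000 = -11/31250 rad
Load 3 — point force P=15 kN at a=8/3 m (b=L-a=16/3):
  θ_3 = -Px(2a-x)/(2EI)  [x≤a] = -15·(8/5)·(2·(8/3)-(8/5))/(2·50000) = -14/15625 rad
Load 4 — triangular load w₀=16 kN/m (0→w₀ over full span):
  θ_4 = (w₀Lx²/4-w₀L²x/3-w₀x⁴/(24L))/EI = (16·8·(8/5)²/4-16·8²·(8/5)/3-16·(8/5)⁴/(24·8))/50000 = -54464/5859375 rad
Superposition: θ = Σ θ_i = -59339/5859375 rad ≈ -0.010127 rad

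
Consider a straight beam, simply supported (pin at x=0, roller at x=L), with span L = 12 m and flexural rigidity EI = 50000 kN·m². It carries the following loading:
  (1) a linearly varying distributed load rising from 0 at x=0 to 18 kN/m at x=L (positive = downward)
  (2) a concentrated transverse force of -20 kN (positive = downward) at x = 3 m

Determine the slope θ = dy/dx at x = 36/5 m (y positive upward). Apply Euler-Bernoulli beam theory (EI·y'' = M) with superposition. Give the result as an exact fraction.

Load 1 — triangular load w₀=18 kN/m (0→w₀ over full span):
  θ_1 = -w₀(7L⁴-30L²x²+15x⁴)/(360LEI) = -18·(7·12⁴-30·12²·(36/5)²+15·(36/5)⁴)/(360·12·50000) = 6264/1953125 rad
Load 2 — point force P=-20 kN at a=3 m (b=L-a=9):
  θ_2 = -Pa(2L²-6Lx+3x²+a²)/(6LEI)  [x>a] = -(-20)·3·(2·12²-6·12·(36/5)+3·(36/5)²+3²)/(6·12·50000) = -549/500000 rad
Superposition: θ = Σ θ_i = 131823/62500000 rad ≈ 0.002109 rad

θ(36/5) = 131823/62500000 rad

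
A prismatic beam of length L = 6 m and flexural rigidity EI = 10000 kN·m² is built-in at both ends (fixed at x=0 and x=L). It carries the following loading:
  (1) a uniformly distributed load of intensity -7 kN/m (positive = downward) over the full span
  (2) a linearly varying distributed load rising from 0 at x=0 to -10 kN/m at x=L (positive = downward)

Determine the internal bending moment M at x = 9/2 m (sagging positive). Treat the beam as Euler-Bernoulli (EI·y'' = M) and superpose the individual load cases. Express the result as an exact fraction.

Load 1 — uniform load w=-7 kN/m over full span:
  M_1 = wLx/2 - wL²/12 - wx²/2 = (-7)·6·(9/2)/2 - (-7)·6²/12 - (-7)·(9/2)²/2 = -21/8 kN·m
Load 2 — triangular load w₀=-10 kN/m (0→w₀ over full span):
  M_2 = 3w₀Lx/20 - w₀L²/30 - w₀x³/(6L) = 3·(-10)·6·(9/2)/20 - (-10)·6²/30 - (-10)·(9/2)³/(6·6) = -51/16 kN·m
Superposition: M = Σ M_i = -93/16 kN·m ≈ -5.812500 kN·m

M(9/2) = -93/16 kN·m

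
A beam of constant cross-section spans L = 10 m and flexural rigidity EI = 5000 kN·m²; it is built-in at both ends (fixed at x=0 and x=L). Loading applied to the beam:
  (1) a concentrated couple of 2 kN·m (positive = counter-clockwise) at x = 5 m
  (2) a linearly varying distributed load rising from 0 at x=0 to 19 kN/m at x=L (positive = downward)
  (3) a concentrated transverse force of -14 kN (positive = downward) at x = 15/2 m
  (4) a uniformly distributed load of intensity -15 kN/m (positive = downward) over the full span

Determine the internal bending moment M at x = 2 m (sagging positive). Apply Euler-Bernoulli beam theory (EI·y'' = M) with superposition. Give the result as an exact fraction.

M(2) = -379/240 kN·m

Load 1 — applied couple M₀=2 kN·m at a=5 m (b=L-a=5):
  M_1 = R_Ax - M_A  [x≤a] with R_A=3/10, M_A=1/2 = (3/10)·2 - (1/2) = 1/10 kN·m
Load 2 — triangular load w₀=19 kN/m (0→w₀ over full span):
  M_2 = 3w₀Lx/20 - w₀L²/30 - w₀x³/(6L) = 3·19·10·2/20 - 19·10²/30 - 19·2³/(6·10) = -133/15 kN·m
Load 3 — point force P=-14 kN at a=15/2 m (b=L-a=5/2):
  M_3 = Pb²(3a+b)x/L³ - Pab²/L²  [x≤a] = (-14)·(5/2)²·(3·(15/2)+(5/2))·2/10³ - (-14)·(15/2)·(5/2)²/10² = 35/16 kN·m
Load 4 — uniform load w=-15 kN/m over full span:
  M_4 = wLx/2 - wL²/12 - wx²/2 = (-15)·10·2/2 - (-15)·10²/12 - (-15)·2²/2 = 5 kN·m
Superposition: M = Σ M_i = -379/240 kN·m ≈ -1.579167 kN·m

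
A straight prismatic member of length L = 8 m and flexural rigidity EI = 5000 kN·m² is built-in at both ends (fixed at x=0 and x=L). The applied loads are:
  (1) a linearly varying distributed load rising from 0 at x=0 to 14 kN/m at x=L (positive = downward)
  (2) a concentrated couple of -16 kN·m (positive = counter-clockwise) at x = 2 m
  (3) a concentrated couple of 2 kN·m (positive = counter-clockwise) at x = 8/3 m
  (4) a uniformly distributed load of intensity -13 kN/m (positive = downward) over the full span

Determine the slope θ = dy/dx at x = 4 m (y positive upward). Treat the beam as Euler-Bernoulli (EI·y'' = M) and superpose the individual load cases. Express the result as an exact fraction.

Load 1 — triangular load w₀=14 kN/m (0→w₀ over full span):
  θ_1 = -w₀(2x(L-x)(L-2x)(x+2L)+x²(L-x)²)/(120LEI) = -14·(2·4·(8-4)·(8-2·4)·(4+2·8)+4²·(8-4)²)/(120·8·5000) = -7/9375 rad
Load 2 — applied couple M₀=-16 kN·m at a=2 m (b=L-a=6):
  θ_2 = (R_Ax²/2 - M_Ax - M₀(x-a))/EI  [x>a] with R_A=-9/4, M_A=3 = ((-9/4)·4²/2 - 3·4 - (-16)·(4-2))/5000 = 1/2500 rad
Load 3 — applied couple M₀=2 kN·m at a=8/3 m (b=L-a=16/3):
  θ_3 = (R_Ax²/2 - M_Ax - M₀(x-a))/EI  [x>a] with R_A=1/3, M_A=0 = ((1/3)·4²/2 - 0·4 - 2·(4-(8/3)))/5000 = 0 rad
Load 4 — uniform load w=-13 kN/m over full span:
  θ_4 = -wx(L-x)(L-2x)/(12EI) = -(-13)·4·(8-4)·(8-2·4)/(12·5000) = 0 rad
Superposition: θ = Σ θ_i = -13/37500 rad ≈ -0.000347 rad

θ(4) = -13/37500 rad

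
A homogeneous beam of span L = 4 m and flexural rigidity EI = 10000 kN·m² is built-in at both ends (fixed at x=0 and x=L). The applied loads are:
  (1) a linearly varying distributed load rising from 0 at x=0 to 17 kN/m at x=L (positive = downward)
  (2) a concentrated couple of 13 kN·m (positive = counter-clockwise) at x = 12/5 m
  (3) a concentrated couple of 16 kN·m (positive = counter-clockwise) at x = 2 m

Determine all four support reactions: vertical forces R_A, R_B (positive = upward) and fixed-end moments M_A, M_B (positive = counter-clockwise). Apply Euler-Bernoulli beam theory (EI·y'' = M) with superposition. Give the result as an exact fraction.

Load 1 — triangular load w₀=17 kN/m (0→w₀ over full span):
  R_A = 3w₀L/20 = 3·17·4/20 = 51/5 kN
  M_A = w₀L²/30 = 17·4²/30 = 136/15 kN·m
  R_B = 7w₀L/20 = 7·17·4/20 = 119/5 kN
  M_B = -w₀L²/20 = -17·4²/20 = -68/5 kN·m
Load 2 — applied couple M₀=13 kN·m at a=12/5 m (b=L-a=8/5):
  R_A = 6M₀ab/L³ = 6·13·(12/5)·(8/5)/4³ = 117/25 kN
  M_A = M₀b(2a-b)/L² = 13·(8/5)·(2·(12/5)-(8/5))/4² = 104/25 kN·m
  R_B = -6M₀ab/L³ = -6·13·(12/5)·(8/5)/4³ = -117/25 kN
  M_B = M₀a(2b-a)/L² = 13·(12/5)·(2·(8/5)-(12/5))/4² = 39/25 kN·m
Load 3 — applied couple M₀=16 kN·m at a=2 m (b=L-a=2):
  R_A = 6M₀ab/L³ = 6·16·2·2/4³ = 6 kN
  M_A = M₀b(2a-b)/L² = 16·2·(2·2-2)/4² = 4 kN·m
  R_B = -6M₀ab/L³ = -6·16·2·2/4³ = -6 kN
  M_B = M₀a(2b-a)/L² = 16·2·(2·2-2)/4² = 4 kN·m
Superposition: R_A = 522/25 kN, M_A = 1292/75 kN·m, R_B = 328/25 kN, M_B = -201/25 kN·m

R_A = 522/25 kN, M_A = 1292/75 kN·m, R_B = 328/25 kN, M_B = -201/25 kN·m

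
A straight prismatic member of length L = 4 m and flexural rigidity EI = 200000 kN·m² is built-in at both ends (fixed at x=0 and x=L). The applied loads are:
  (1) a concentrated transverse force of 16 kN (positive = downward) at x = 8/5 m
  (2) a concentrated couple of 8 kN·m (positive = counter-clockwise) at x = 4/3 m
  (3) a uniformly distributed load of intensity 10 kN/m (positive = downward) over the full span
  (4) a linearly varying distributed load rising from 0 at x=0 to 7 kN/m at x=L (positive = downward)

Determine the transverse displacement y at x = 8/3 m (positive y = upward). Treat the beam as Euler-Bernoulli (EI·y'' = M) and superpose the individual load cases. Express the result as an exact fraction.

Load 1 — point force P=16 kN at a=8/5 m (b=L-a=12/5):
  y_1 = -Pa²(L-x)²(3bL-(3b+a)(L-x))/(6L³EI)  [x>a] = -16·(8/5)²·(4-(8/3))²·(3·(12/5)·4-(3·(12/5)+(8/5))·(4-(8/3)))/(6·4³·200000) = -512/31640625 m
Load 2 — applied couple M₀=8 kN·m at a=4/3 m (b=L-a=8/3):
  y_2 = (R_Ax³/6 - M_Ax²/2 - M₀(x-a)²/2)/EI  [x>a] with R_A=8/3, M_A=0 = ((8/3)·(8/3)³/6 - 0·(8/3)²/2 - 8·((8/3)-(4/3))²/2)/200000 = 1/151875 m
Load 3 — uniform load w=10 kN/m over full span:
  y_3 = -wx²(L-x)²/(24EI) = -10·(8/3)²·(4-(8/3))²/(24·200000) = -4/151875 m
Load 4 — triangular load w₀=7 kN/m (0→w₀ over full span):
  y_4 = -w₀x²(L-x)²(x+2L)/(120LEI) = -7·(8/3)²·(4-(8/3))²·((8/3)+2·4)/(120·4·200000) = -112/11390625 m
Superposition: y = Σ y_i = -13033/284765625 m ≈ -0.000046 m

y(8/3) = -13033/284765625 m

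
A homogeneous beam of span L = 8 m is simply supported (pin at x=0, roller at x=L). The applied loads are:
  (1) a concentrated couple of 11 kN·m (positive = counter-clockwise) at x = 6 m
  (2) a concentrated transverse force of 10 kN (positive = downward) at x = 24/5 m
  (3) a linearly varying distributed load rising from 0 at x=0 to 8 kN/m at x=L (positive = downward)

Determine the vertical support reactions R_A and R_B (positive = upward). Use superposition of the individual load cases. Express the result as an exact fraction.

Load 1 — applied couple M₀=11 kN·m at a=6 m (b=L-a=2):
  R_A = M₀/L = 11/8 kN
  R_B = -M₀/L = -11/8 kN
Load 2 — point force P=10 kN at a=24/5 m (b=L-a=16/5):
  R_A = Pb/L = 10·(16/5)/8 = 4 kN
  R_B = Pa/L = 10·(24/5)/8 = 6 kN
Load 3 — triangular load w₀=8 kN/m (0→w₀ over full span):
  R_A = w₀L/6 = 8·8/6 = 32/3 kN
  R_B = w₀L/3 = 8·8/3 = 64/3 kN
Superposition: R_A = 385/24 kN, R_B = 623/24 kN

R_A = 385/24 kN, R_B = 623/24 kN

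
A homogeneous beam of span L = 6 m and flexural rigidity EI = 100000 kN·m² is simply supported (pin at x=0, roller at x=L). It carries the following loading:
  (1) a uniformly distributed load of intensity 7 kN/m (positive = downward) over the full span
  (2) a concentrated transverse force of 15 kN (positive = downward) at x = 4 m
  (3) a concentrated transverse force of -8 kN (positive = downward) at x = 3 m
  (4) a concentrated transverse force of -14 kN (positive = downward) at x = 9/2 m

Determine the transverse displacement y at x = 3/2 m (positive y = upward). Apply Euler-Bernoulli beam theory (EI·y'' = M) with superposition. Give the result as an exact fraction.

Load 1 — uniform load w=7 kN/m over full span:
  y_1 = -wx(L³-2Lx²+x³)/(24EI) = -7·(3/2)·(6³-2·6·(3/2)²+(3/2)³)/(24·100000) = -10773/12800000 m
Load 2 — point force P=15 kN at a=4 m (b=L-a=2):
  y_2 = -Pbx(L²-b²-x²)/(6LEI)  [x≤a] = -15·2·(3/2)·(6²-2²-(3/2)²)/(6·6·100000) = -119/320000 m
Load 3 — point force P=-8 kN at a=3 m (b=L-a=3):
  y_3 = -Pbx(L²-b²-x²)/(6LEI)  [x≤a] = -(-8)·3·(3/2)·(6²-3²-(3/2)²)/(6·6·100000) = 99/400000 m
Load 4 — point force P=-14 kN at a=9/2 m (b=L-a=3/2):
  y_4 = -Pbx(L²-b²-x²)/(6LEI)  [x≤a] = -(-14)·(3/2)·(3/2)·(6²-(3/2)²-(3/2)²)/(6·6·100000) = 441/1600000 m
Superposition: y = Σ y_i = -8837/12800000 m ≈ -0.000690 m

y(3/2) = -8837/12800000 m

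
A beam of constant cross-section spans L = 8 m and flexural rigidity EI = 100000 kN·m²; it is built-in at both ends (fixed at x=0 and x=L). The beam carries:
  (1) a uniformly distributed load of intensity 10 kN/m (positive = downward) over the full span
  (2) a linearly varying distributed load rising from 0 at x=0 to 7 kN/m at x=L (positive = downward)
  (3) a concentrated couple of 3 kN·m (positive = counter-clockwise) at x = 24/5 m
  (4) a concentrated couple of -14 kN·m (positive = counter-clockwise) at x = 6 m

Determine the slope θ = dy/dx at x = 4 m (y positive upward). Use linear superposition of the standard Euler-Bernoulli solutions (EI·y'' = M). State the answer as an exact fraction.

θ(4) = 109/30000000 rad

Load 1 — uniform load w=10 kN/m over full span:
  θ_1 = -wx(L-x)(L-2x)/(12EI) = -10·4·(8-4)·(8-2·4)/(12·100000) = 0 rad
Load 2 — triangular load w₀=7 kN/m (0→w₀ over full span):
  θ_2 = -w₀(2x(L-x)(L-2x)(x+2L)+x²(L-x)²)/(120LEI) = -7·(2·4·(8-4)·(8-2·4)·(4+2·8)+4²·(8-4)²)/(120·8·100000) = -7/375000 rad
Load 3 — applied couple M₀=3 kN·m at a=24/5 m (b=L-a=16/5):
  θ_3 = (R_Ax²/2 - M_Ax)/EI  [x≤a] with R_A=27/50, M_A=24/25 = ((27/50)·4²/2 - (24/25)·4)/100000 = 3/625000 rad
Load 4 — applied couple M₀=-14 kN·m at a=6 m (b=L-a=2):
  θ_4 = (R_Ax²/2 - M_Ax)/EI  [x≤a] with R_A=-63/32, M_A=-35/8 = ((-63/32)·4²/2 - (-35/8)·4)/100000 = 7/400000 rad
Superposition: θ = Σ θ_i = 109/30000000 rad ≈ 0.000004 rad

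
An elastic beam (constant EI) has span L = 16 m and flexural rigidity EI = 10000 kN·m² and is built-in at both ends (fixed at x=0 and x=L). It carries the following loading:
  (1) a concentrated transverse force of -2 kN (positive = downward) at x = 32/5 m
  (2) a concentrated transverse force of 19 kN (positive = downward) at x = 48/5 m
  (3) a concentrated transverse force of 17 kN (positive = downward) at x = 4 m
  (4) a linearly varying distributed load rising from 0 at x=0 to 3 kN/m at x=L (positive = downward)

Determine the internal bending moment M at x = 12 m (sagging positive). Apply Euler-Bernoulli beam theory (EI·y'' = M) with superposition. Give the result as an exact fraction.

M(12) = 10403/1000 kN·m

Load 1 — point force P=-2 kN at a=32/5 m (b=L-a=48/5):
  M_1 = Pa²(a+3b)(L-x)/L³ - Pa²b/L²  [x>a] = (-2)·(32/5)²·((32/5)+3·(48/5))·(16-12)/16³ - (-2)·(32/5)²·(48/5)/16² = 32/125 kN·m
Load 2 — point force P=19 kN at a=48/5 m (b=L-a=32/5):
  M_2 = Pa²(a+3b)(L-x)/L³ - Pa²b/L²  [x>a] = 19·(48/5)²·((48/5)+3·(32/5))·(16-12)/16³ - 19·(48/5)²·(32/5)/16² = 684/125 kN·m
Load 3 — point force P=17 kN at a=4 m (b=L-a=12):
  M_3 = Pa²(a+3b)(L-x)/L³ - Pa²b/L²  [x>a] = 17·4²·(4+3·12)·(16-12)/16³ - 17·4²·12/16² = -17/8 kN·m
Load 4 — triangular load w₀=3 kN/m (0→w₀ over full span):
  M_4 = 3w₀Lx/20 - w₀L²/30 - w₀x³/(6L) = 3·3·16·12/20 - 3·16²/30 - 3·12³/(6·16) = 34/5 kN·m
Superposition: M = Σ M_i = 10403/1000 kN·m ≈ 10.403000 kN·m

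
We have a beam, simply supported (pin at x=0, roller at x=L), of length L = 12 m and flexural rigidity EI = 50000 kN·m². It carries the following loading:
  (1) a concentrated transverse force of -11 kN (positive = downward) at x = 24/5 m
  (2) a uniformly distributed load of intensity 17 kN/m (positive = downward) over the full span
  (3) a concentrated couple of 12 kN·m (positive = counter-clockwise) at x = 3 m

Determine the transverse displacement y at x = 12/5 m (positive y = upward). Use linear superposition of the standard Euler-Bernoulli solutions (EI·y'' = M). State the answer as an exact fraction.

y(12/5) = -767529/15625000 m

Load 1 — point force P=-11 kN at a=24/5 m (b=L-a=36/5):
  y_1 = -Pbx(L²-b²-x²)/(6LEI)  [x≤a] = -(-11)·(36/5)·(12/5)·(12²-(36/5)²-(12/5)²)/(6·12·50000) = 1782/390625 m
Load 2 — uniform load w=17 kN/m over full span:
  y_2 = -wx(L³-2Lx²+x³)/(24EI) = -17·(12/5)·(12³-2·12·(12/5)²+(12/5)³)/(24·50000) = -106488/1953125 m
Load 3 — applied couple M₀=12 kN·m at a=3 m (b=L-a=9):
  y_3 = (M₀x³/(6L)+C₁x)/EI  [x≤a] with C₁=M₀(3b²-L²)/(6L)=33/2 = (12·(12/5)³/(6·12)+(33/2)·(12/5))/50000 = 2619/3125000 m
Superposition: y = Σ y_i = -767529/15625000 m ≈ -0.049122 m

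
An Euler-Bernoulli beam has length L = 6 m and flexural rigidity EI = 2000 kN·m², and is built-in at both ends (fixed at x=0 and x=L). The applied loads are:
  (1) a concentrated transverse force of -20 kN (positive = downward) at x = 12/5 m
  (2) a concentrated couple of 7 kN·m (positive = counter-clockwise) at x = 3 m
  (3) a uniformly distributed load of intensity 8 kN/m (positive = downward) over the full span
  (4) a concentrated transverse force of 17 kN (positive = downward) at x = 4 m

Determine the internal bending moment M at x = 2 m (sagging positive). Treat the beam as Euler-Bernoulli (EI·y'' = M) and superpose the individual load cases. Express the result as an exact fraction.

Load 1 — point force P=-20 kN at a=12/5 m (b=L-a=18/5):
  M_1 = Pb²(3a+b)x/L³ - Pab²/L²  [x≤a] = (-20)·(18/5)²·(3·(12/5)+(18/5))·2/6³ - (-20)·(12/5)·(18/5)²/6² = -216/25 kN·m
Load 2 — applied couple M₀=7 kN·m at a=3 m (b=L-a=3):
  M_2 = R_Ax - M_A  [x≤a] with R_A=7/4, M_A=7/4 = (7/4)·2 - (7/4) = 7/4 kN·m
Load 3 — uniform load w=8 kN/m over full span:
  M_3 = wLx/2 - wL²/12 - wx²/2 = 8·6·2/2 - 8·6²/12 - 8·2²/2 = 8 kN·m
Load 4 — point force P=17 kN at a=4 m (b=L-a=2):
  M_4 = Pb²(3a+b)x/L³ - Pab²/L²  [x≤a] = 17·2²·(3·4+2)·2/6³ - 17·4·2²/6² = 34/27 kN·m
Superposition: M = Σ M_i = 6397/2700 kN·m ≈ 2.369259 kN·m

M(2) = 6397/2700 kN·m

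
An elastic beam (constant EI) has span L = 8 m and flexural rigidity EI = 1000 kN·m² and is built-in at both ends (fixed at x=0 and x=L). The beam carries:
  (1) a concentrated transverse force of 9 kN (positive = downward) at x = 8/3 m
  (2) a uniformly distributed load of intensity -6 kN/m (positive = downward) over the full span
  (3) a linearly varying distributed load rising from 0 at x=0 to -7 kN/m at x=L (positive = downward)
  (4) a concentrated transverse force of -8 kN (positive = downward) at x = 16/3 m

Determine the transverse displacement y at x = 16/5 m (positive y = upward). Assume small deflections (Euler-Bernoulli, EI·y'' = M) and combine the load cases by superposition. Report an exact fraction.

y(16/5) = 13688672/158203125 m

Load 1 — point force P=9 kN at a=8/3 m (b=L-a=16/3):
  y_1 = -Pa²(L-x)²(3bL-(3b+a)(L-x))/(6L³EI)  [x>a] = -9·(8/3)²·(8-(16/5))²·(3·(16/3)·8-(3·(16/3)+(8/3))·(8-(16/5)))/(6·8³·1000) = -288/15625 m
Load 2 — uniform load w=-6 kN/m over full span:
  y_2 = -wx²(L-x)²/(24EI) = -(-6)·(16/5)²·(8-(16/5))²/(24·1000) = 4608/78125 m
Load 3 — triangular load w₀=-7 kN/m (0→w₀ over full span):
  y_3 = -w₀x²(L-x)²(x+2L)/(120LEI) = -(-7)·(16/5)²·(8-(16/5))²·((16/5)+2·8)/(120·8·1000) = 64512/1953125 m
Load 4 — point force P=-8 kN at a=16/3 m (b=L-a=8/3):
  y_4 = -Pb²x²(3aL-(3a+b)x)/(6L³EI)  [x≤a] = -(-8)·(8/3)²·(16/5)²·(3·(16/3)·8-(3·(16/3)+(8/3))·(16/5))/(6·8³·1000) = 16384/1265625 m
Superposition: y = Σ y_i = 13688672/158203125 m ≈ 0.086526 m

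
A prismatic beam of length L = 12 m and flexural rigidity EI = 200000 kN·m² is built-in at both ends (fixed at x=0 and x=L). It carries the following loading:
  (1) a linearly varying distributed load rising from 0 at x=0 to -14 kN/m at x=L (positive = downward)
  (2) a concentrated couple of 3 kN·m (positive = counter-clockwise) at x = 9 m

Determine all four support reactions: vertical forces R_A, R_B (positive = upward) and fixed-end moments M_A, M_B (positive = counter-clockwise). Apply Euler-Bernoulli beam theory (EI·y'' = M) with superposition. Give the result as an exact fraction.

Load 1 — triangular load w₀=-14 kN/m (0→w₀ over full span):
  R_A = 3w₀L/20 = 3·(-14)·12/20 = -126/5 kN
  M_A = w₀L²/30 = (-14)·12²/30 = -336/5 kN·m
  R_B = 7w₀L/20 = 7·(-14)·12/20 = -294/5 kN
  M_B = -w₀L²/20 = -(-14)·12²/20 = 504/5 kN·m
Load 2 — applied couple M₀=3 kN·m at a=9 m (b=L-a=3):
  R_A = 6M₀ab/L³ = 6·3·9·3/12³ = 9/32 kN
  M_A = M₀b(2a-b)/L² = 3·3·(2·9-3)/12² = 15/16 kN·m
  R_B = -6M₀ab/L³ = -6·3·9·3/12³ = -9/32 kN
  M_B = M₀a(2b-a)/L² = 3·9·(2·3-9)/12² = -9/16 kN·m
Superposition: R_A = -3987/160 kN, M_A = -5301/80 kN·m, R_B = -9453/160 kN, M_B = 8019/80 kN·m

R_A = -3987/160 kN, M_A = -5301/80 kN·m, R_B = -9453/160 kN, M_B = 8019/80 kN·m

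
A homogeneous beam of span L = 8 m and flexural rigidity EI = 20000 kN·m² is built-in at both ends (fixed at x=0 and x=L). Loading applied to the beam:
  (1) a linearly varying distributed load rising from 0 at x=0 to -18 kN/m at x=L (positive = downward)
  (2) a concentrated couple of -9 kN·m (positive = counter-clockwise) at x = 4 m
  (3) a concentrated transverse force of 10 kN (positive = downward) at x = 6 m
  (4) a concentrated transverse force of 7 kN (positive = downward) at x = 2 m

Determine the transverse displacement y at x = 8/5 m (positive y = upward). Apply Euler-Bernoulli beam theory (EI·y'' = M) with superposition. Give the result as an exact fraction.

y(8/5) = 311129/234375000 m

Load 1 — triangular load w₀=-18 kN/m (0→w₀ over full span):
  y_1 = -w₀x²(L-x)²(x+2L)/(120LEI) = -(-18)·(8/5)²·(8-(8/5))²·((8/5)+2·8)/(120·8·20000) = 16896/9765625 m
Load 2 — applied couple M₀=-9 kN·m at a=4 m (b=L-a=4):
  y_2 = (R_Ax³/6 - M_Ax²/2)/EI  [x≤a] with R_A=-27/16, M_A=-9/4 = ((-27/16)·(8/5)³/6 - (-9/4)·(8/5)²/2)/20000 = 27/312500 m
Load 3 — point force P=10 kN at a=6 m (b=L-a=2):
  y_3 = -Pb²x²(3aL-(3a+b)x)/(6L³EI)  [x≤a] = -10·2²·(8/5)²·(3·6·8-(3·6+2)·(8/5))/(6·8³·20000) = -7/37500 m
Load 4 — point force P=7 kN at a=2 m (b=L-a=6):
  y_4 = -Pb²x²(3aL-(3a+b)x)/(6L³EI)  [x≤a] = -7·6²·(8/5)²·(3·2·8-(3·2+6)·(8/5))/(6·8³·20000) = -189/625000 m
Superposition: y = Σ y_i = 311129/234375000 m ≈ 0.001327 m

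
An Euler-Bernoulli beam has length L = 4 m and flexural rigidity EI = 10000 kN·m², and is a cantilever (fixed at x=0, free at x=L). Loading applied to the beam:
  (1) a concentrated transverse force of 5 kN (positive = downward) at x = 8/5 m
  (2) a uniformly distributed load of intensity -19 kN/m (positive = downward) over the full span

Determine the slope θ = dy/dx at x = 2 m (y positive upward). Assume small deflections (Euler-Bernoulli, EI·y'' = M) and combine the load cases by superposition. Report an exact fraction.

Load 1 — point force P=5 kN at a=8/5 m (b=L-a=12/5):
  θ_1 = -Pa²/(2EI)  [x>a] = -5·(8/5)²/(2·10000) = -2/3125 rad
Load 2 — uniform load w=-19 kN/m over full span:
  θ_2 = -wx(x²-3Lx+3L²)/(6EI) = -(-19)·2·(2²-3·4·2+3·4²)/(6·10000) = 133/7500 rad
Superposition: θ = Σ θ_i = 641/37500 rad ≈ 0.017093 rad

θ(2) = 641/37500 rad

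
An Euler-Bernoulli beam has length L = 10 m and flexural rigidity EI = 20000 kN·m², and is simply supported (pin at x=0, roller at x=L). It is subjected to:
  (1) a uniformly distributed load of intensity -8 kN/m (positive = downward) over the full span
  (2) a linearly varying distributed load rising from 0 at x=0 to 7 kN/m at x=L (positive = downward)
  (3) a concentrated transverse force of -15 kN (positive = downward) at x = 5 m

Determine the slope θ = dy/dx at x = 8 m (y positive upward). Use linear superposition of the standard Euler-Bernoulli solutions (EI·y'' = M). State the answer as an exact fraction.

Load 1 — uniform load w=-8 kN/m over full span:
  θ_1 = -w(L³-6Lx²+4x³)/(24EI) = -(-8)·(10³-6·10·8²+4·8³)/(24·20000) = -33/2500 rad
Load 2 — triangular load w₀=7 kN/m (0→w₀ over full span):
  θ_2 = -w₀(7L⁴-30L²x²+15x⁴)/(360LEI) = -7·(7·10⁴-30·10²·8²+15·8⁴)/(360·10·20000) = 5299/900000 rad
Load 3 — point force P=-15 kN at a=5 m (b=L-a=5):
  θ_3 = -Pa(2L²-6Lx+3x²+a²)/(6LEI)  [x>a] = -(-15)·5·(2·10²-6·10·8+3·8²+5²)/(6·10·20000) = -63/16000 rad
Superposition: θ = Σ θ_i = -40499/3600000 rad ≈ -0.011250 rad

θ(8) = -40499/3600000 rad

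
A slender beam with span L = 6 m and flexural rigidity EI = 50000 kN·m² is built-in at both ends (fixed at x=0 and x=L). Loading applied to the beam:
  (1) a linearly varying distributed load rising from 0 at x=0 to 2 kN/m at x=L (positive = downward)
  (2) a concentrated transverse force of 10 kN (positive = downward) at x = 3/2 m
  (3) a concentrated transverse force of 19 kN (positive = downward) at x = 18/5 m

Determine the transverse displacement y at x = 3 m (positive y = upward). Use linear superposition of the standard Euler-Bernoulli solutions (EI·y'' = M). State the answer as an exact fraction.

Load 1 — triangular load w₀=2 kN/m (0→w₀ over full span):
  y_1 = -w₀x²(L-x)²(x+2L)/(120LEI) = -2·3²·(6-3)²·(3+2·6)/(120·6·50000) = -27/400000 m
Load 2 — point force P=10 kN at a=3/2 m (b=L-a=9/2):
  y_2 = -Pa²(L-x)²(3bL-(3b+a)(L-x))/(6L³EI)  [x>a] = -10·(3/2)²·(6-3)²·(3·(9/2)·6-(3·(9/2)+(3/2))·(6-3))/(6·6³·50000) = -9/80000 m
Load 3 — point force P=19 kN at a=18/5 m (b=L-a=12/5):
  y_3 = -Pb²x²(3aL-(3a+b)x)/(6L³EI)  [x≤a] = -19·(12/5)²·3²·(3·(18/5)·6-(3·(18/5)+(12/5))·3)/(6·6³·50000) = -1197/3125000 m
Superposition: y = Σ y_i = -3519/6250000 m ≈ -0.000563 m

y(3) = -3519/6250000 m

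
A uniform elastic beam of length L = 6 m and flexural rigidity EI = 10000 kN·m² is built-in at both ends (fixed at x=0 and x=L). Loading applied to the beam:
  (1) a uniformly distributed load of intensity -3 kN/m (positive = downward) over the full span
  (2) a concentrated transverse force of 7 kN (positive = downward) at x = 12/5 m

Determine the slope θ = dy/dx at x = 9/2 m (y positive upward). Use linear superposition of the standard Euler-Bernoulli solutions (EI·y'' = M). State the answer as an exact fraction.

Load 1 — uniform load w=-3 kN/m over full span:
  θ_1 = -wx(L-x)(L-2x)/(12EI) = -(-3)·(9/2)·(6-(9/2))·(6-2·(9/2))/(12·10000) = -81/160000 rad
Load 2 — point force P=7 kN at a=12/5 m (b=L-a=18/5):
  θ_2 = Pa²(L-x)(2bL-(3b+a)(L-x))/(2L³EI)  [x>a] = 7·(12/5)²·(6-(9/2))·(2·(18/5)·6-(3·(18/5)+(12/5))·(6-(9/2)))/(2·6³·10000) = 819/2500000 rad
Superposition: θ = Σ θ_i = -3573/20000000 rad ≈ -0.000179 rad

θ(9/2) = -3573/20000000 rad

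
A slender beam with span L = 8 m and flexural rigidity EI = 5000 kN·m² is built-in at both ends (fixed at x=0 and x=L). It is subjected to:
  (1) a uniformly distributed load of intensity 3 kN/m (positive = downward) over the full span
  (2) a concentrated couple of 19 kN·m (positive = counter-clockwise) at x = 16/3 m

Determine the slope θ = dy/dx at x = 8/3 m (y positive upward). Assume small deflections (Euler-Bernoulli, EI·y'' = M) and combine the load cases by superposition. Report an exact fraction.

θ(8/3) = -17/5625 rad

Load 1 — uniform load w=3 kN/m over full span:
  θ_1 = -wx(L-x)(L-2x)/(12EI) = -3·(8/3)·(8-(8/3))·(8-2·(8/3))/(12·5000) = -32/16875 rad
Load 2 — applied couple M₀=19 kN·m at a=16/3 m (b=L-a=8/3):
  θ_2 = (R_Ax²/2 - M_Ax)/EI  [x≤a] with R_A=19/6, M_A=19/3 = ((19/6)·(8/3)²/2 - (19/3)·(8/3))/5000 = -19/16875 rad
Superposition: θ = Σ θ_i = -17/5625 rad ≈ -0.003022 rad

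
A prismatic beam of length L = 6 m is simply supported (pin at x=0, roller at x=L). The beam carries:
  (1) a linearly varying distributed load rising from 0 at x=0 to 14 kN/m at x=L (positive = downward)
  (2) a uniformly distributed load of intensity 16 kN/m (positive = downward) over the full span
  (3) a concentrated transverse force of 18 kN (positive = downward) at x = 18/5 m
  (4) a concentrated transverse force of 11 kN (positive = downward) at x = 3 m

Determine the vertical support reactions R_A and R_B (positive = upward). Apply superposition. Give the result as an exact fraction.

Load 1 — triangular load w₀=14 kN/m (0→w₀ over full span):
  R_A = w₀L/6 = 14·6/6 = 14 kN
  R_B = w₀L/3 = 14·6/3 = 28 kN
Load 2 — uniform load w=16 kN/m over full span:
  R_A = wL/2 = 16·6/2 = 48 kN
  R_B = wL/2 = 16·6/2 = 48 kN
Load 3 — point force P=18 kN at a=18/5 m (b=L-a=12/5):
  R_A = Pb/L = 18·(12/5)/6 = 36/5 kN
  R_B = Pa/L = 18·(18/5)/6 = 54/5 kN
Load 4 — point force P=11 kN at a=3 m (b=L-a=3):
  R_A = Pb/L = 11·3/6 = 11/2 kN
  R_B = Pa/L = 11·3/6 = 11/2 kN
Superposition: R_A = 747/10 kN, R_B = 923/10 kN

R_A = 747/10 kN, R_B = 923/10 kN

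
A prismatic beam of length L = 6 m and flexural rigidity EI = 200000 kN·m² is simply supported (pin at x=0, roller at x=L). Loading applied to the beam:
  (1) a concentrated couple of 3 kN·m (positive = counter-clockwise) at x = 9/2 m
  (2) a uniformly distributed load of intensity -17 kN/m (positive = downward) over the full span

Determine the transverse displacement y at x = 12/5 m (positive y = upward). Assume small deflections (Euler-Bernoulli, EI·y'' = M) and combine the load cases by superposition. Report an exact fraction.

y(12/5) = 671247/500000000 m

Load 1 — applied couple M₀=3 kN·m at a=9/2 m (b=L-a=3/2):
  y_1 = (M₀x³/(6L)+C₁x)/EI  [x≤a] with C₁=M₀(3b²-L²)/(6L)=-39/16 = (3·(12/5)³/(6·6)+(-39/16)·(12/5))/200000 = -2349/100000000 m
Load 2 — uniform load w=-17 kN/m over full span:
  y_2 = -wx(L³-2Lx²+x³)/(24EI) = -(-17)·(12/5)·(6³-2·6·(12/5)²+(12/5)³)/(24·200000) = 42687/31250000 m
Superposition: y = Σ y_i = 671247/500000000 m ≈ 0.001342 m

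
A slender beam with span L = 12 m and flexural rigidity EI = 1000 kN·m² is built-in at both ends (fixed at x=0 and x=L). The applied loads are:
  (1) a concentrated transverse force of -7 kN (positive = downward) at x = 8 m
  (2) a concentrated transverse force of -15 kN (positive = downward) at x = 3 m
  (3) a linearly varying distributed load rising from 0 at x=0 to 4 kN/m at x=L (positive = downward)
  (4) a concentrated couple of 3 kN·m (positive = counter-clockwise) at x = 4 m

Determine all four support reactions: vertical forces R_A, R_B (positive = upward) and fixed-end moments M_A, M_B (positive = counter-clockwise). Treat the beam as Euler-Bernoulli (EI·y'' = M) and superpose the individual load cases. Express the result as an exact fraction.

Load 1 — point force P=-7 kN at a=8 m (b=L-a=4):
  R_A = Pb²(3a+b)/L³ = (-7)·4²·(3·8+4)/12³ = -49/27 kN
  M_A = Pab²/L² = (-7)·8·4²/12² = -56/9 kN·m
  R_B = Pa²(a+3b)/L³ = (-7)·8²·(8+3·4)/12³ = -140/27 kN
  M_B = -Pa²b/L² = -(-7)·8²·4/12² = 112/9 kN·m
Load 2 — point force P=-15 kN at a=3 m (b=L-a=9):
  R_A = Pb²(3a+b)/L³ = (-15)·9²·(3·3+9)/12³ = -405/32 kN
  M_A = Pab²/L² = (-15)·3·9²/12² = -405/16 kN·m
  R_B = Pa²(a+3b)/L³ = (-15)·3²·(3+3·9)/12³ = -75/32 kN
  M_B = -Pa²b/L² = -(-15)·3²·9/12² = 135/16 kN·m
Load 3 — triangular load w₀=4 kN/m (0→w₀ over full span):
  R_A = 3w₀L/20 = 3·4·12/20 = 36/5 kN
  M_A = w₀L²/30 = 4·12²/30 = 96/5 kN·m
  R_B = 7w₀L/20 = 7·4·12/20 = 84/5 kN
  M_B = -w₀L²/20 = -4·12²/20 = -144/5 kN·m
Load 4 — applied couple M₀=3 kN·m at a=4 m (b=L-a=8):
  R_A = 6M₀ab/L³ = 6·3·4·8/12³ = 1/3 kN
  M_A = M₀b(2a-b)/L² = 3·8·(2·4-8)/12² = 0 kN·m
  R_B = -6M₀ab/L³ = -6·3·4·8/12³ = -1/3 kN
  M_B = M₀a(2b-a)/L² = 3·4·(2·8-4)/12² = 1 kN·m
Superposition: R_A = -29971/4320 kN, M_A = -8881/720 kN·m, R_B = 38611/4320 kN, M_B = -4981/720 kN·m

R_A = -29971/4320 kN, M_A = -8881/720 kN·m, R_B = 38611/4320 kN, M_B = -4981/720 kN·m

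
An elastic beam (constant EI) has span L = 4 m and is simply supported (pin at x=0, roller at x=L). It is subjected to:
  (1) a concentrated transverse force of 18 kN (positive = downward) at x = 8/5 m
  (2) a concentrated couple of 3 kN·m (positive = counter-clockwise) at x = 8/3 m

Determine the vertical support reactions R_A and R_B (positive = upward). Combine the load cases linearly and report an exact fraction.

Load 1 — point force P=18 kN at a=8/5 m (b=L-a=12/5):
  R_A = Pb/L = 18·(12/5)/4 = 54/5 kN
  R_B = Pa/L = 18·(8/5)/4 = 36/5 kN
Load 2 — applied couple M₀=3 kN·m at a=8/3 m (b=L-a=4/3):
  R_A = M₀/L = 3/4 kN
  R_B = -M₀/L = -3/4 kN
Superposition: R_A = 231/20 kN, R_B = 129/20 kN

R_A = 231/20 kN, R_B = 129/20 kN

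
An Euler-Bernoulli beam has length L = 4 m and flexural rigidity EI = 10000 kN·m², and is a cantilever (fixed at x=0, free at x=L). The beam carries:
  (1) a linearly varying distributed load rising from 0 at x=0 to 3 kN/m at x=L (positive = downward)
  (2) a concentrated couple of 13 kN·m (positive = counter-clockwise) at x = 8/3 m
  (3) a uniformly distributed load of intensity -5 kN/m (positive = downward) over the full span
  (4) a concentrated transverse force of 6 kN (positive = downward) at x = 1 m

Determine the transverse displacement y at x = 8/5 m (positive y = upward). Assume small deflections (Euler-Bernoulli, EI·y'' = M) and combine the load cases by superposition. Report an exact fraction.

y(8/5) = 551601/156250000 m

Load 1 — triangular load w₀=3 kN/m (0→w₀ over full span):
  y_1 = (w₀Lx³/12-w₀L²x²/6-w₀x⁵/(120L))/EI = (3·4·(8/5)³/12-3·4²·(8/5)²/6-3·(8/5)⁵/(120·4))/10000 = -16064/9765625 m
Load 2 — applied couple M₀=13 kN·m at a=8/3 m (b=L-a=4/3):
  y_2 = M₀x²/(2EI)  [x≤a] = 13·(8/5)²/(2·10000) = 26/15625 m
Load 3 — uniform load w=-5 kN/m over full span:
  y_3 = -wx²(x²-4Lx+6L²)/(24EI) = -(-5)·(8/5)²·((8/5)²-4·4·(8/5)+6·4²)/(24·10000) = 304/78125 m
Load 4 — point force P=6 kN at a=1 m (b=L-a=3):
  y_4 = -Pa²(3x-a)/(6EI)  [x>a] = -6·1²·(3·(8/5)-1)/(6·10000) = -19/50000 m
Superposition: y = Σ y_i = 551601/156250000 m ≈ 0.003530 m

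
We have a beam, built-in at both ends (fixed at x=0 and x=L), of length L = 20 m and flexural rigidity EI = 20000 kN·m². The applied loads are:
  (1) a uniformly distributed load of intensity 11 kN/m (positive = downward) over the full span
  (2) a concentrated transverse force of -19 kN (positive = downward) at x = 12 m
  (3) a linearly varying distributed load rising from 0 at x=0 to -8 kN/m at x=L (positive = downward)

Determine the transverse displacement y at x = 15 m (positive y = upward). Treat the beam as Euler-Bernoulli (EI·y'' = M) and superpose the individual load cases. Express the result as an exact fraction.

Load 1 — uniform load w=11 kN/m over full span:
  y_1 = -wx²(L-x)²/(24EI) = -11·15²·(20-15)²/(24·20000) = -33/256 m
Load 2 — point force P=-19 kN at a=12 m (b=L-a=8):
  y_2 = -Pa²(L-x)²(3bL-(3b+a)(L-x))/(6L³EI)  [x>a] = -(-19)·12²·(20-15)²·(3·8·20-(3·8+12)·(20-15))/(6·20³·20000) = 171/8000 m
Load 3 — triangular load w₀=-8 kN/m (0→w₀ over full span):
  y_3 = -w₀x²(L-x)²(x+2L)/(120LEI) = -(-8)·15²·(20-15)²·(15+2·20)/(120·20·20000) = 33/640 m
Superposition: y = Σ y_i = -1791/32000 m ≈ -0.055969 m

y(15) = -1791/32000 m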